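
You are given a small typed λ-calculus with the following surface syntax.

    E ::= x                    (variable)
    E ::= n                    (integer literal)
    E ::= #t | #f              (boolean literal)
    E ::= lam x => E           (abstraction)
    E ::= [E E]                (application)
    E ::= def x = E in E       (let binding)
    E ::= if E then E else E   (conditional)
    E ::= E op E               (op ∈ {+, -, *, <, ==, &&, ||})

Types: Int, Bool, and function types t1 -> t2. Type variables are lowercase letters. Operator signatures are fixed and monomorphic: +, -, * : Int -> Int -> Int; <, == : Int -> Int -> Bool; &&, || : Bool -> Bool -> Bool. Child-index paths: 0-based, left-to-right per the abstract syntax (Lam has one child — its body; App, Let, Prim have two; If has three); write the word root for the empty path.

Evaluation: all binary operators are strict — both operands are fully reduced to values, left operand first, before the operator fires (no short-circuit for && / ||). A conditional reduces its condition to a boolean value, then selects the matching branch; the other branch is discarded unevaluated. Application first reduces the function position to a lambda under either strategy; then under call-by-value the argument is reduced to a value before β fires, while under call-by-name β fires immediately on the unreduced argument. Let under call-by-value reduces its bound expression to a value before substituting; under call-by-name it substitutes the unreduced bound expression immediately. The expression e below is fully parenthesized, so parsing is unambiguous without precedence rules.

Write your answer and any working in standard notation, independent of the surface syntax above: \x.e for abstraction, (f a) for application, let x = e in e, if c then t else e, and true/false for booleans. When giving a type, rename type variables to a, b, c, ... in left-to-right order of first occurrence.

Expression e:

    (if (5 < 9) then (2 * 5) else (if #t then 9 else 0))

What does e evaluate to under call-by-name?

Answer: 10

Derivation:
step 0: (if (5 < 9) then (2 * 5) else (if true then 9 else 0))
step 1: [delta@0] (if true then (2 * 5) else (if true then 9 else 0))
step 2: [if@root] (2 * 5)
step 3: [delta@root] 10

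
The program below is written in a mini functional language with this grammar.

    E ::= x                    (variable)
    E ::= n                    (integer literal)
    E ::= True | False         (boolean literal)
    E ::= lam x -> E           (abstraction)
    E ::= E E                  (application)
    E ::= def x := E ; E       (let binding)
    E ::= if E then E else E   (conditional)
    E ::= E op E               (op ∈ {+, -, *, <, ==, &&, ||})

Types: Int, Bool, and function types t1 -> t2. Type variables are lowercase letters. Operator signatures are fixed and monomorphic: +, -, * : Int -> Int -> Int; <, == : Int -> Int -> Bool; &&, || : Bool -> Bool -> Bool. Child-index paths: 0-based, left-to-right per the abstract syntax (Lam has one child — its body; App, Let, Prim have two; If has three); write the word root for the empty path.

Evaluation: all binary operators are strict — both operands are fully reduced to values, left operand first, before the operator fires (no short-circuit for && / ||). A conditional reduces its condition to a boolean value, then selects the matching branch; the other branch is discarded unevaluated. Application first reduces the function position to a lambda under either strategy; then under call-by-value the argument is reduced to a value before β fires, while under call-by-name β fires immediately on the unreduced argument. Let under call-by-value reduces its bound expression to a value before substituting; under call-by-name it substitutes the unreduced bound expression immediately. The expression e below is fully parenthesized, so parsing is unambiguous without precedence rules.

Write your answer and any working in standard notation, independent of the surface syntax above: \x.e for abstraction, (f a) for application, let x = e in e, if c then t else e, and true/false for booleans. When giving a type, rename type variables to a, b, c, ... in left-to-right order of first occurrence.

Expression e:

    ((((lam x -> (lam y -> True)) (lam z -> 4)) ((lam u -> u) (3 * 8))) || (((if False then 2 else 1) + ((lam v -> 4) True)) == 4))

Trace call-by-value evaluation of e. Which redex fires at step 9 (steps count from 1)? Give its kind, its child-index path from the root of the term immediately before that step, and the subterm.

Derivation:
step 0: ((((\x.(\y.true)) (\z.4)) ((\u.u) (3 * 8))) || (((if false then 2 else 1) + ((\v.4) true)) == 4))
step 1: [beta@0.0] (((\y.true) ((\u.u) (3 * 8))) || (((if false then 2 else 1) + ((\v.4) true)) == 4))
step 2: [delta@0.1.1] (((\y.true) ((\u.u) 24)) || (((if false then 2 else 1) + ((\v.4) true)) == 4))
step 3: [beta@0.1] (((\y.true) 24) || (((if false then 2 else 1) + ((\v.4) true)) == 4))
step 4: [beta@0] (true || (((if false then 2 else 1) + ((\v.4) true)) == 4))
step 5: [if@1.0.0] (true || ((1 + ((\v.4) true)) == 4))
step 6: [beta@1.0.1] (true || ((1 + 4) == 4))
step 7: [delta@1.0] (true || (5 == 4))
step 8: [delta@1] (true || false)
step 9: [delta@root] true

Answer: delta at root : (true || false)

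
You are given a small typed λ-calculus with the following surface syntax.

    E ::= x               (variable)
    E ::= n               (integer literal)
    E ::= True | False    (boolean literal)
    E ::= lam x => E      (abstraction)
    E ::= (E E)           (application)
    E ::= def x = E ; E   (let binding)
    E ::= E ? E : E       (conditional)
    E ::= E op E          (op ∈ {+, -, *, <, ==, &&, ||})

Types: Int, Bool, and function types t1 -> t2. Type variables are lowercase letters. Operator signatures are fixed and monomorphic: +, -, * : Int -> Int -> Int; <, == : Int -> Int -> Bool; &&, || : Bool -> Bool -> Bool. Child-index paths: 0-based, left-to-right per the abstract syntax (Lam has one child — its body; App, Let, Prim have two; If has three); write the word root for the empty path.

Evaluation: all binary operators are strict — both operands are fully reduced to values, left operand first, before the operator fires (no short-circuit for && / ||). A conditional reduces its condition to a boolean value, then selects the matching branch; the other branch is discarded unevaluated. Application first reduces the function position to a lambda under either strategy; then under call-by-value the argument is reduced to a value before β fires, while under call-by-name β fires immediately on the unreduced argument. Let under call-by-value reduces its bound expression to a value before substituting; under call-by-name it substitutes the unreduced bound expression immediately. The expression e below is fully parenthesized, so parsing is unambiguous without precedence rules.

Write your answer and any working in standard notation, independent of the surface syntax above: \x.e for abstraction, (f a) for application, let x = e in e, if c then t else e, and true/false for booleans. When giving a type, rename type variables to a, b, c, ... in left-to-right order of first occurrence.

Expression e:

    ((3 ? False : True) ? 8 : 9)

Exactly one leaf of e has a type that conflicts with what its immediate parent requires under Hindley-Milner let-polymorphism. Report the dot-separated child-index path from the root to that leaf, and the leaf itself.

Derivation:
  unify Int ~ Bool
  FAIL: mismatch Int ~ Bool

Answer: 0.0 : 3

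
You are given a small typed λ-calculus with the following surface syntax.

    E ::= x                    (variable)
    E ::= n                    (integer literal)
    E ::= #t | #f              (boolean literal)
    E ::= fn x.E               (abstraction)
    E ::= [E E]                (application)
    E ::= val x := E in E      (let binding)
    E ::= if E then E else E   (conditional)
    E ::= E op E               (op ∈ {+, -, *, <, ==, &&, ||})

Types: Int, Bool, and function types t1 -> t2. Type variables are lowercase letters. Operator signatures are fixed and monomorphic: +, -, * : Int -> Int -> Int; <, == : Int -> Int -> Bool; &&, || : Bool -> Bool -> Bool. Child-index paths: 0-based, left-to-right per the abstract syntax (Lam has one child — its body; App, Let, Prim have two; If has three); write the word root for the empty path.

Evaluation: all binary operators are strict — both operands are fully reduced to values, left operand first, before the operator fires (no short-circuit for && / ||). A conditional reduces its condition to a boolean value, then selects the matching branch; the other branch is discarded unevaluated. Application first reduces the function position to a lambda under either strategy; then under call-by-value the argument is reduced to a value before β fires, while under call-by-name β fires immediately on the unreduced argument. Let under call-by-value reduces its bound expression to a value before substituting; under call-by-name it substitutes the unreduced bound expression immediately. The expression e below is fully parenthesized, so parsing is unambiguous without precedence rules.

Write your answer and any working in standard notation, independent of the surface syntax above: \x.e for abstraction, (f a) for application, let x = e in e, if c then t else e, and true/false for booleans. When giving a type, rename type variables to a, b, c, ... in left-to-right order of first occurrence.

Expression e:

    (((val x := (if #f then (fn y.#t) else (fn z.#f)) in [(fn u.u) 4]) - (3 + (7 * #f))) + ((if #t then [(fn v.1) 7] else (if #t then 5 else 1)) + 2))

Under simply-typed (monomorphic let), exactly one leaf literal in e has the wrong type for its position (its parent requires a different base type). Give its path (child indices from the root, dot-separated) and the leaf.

Working:
  unify Bool ~ Bool
\y._ : a -> Bool
\z._ : b -> Bool
  unify a -> Bool ~ b -> Bool
  unify a ~ b
  unify Bool ~ Bool
let x : b -> Bool
u : c
\u._ : c -> c
  unify c -> c ~ Int -> d
  unify c ~ Int
  unify Int ~ d
_ _ : Int
  unify Int ~ Int
  unify Int ~ Int
  unify Int ~ Int
  unify Bool ~ Int
  FAIL: mismatch Bool ~ Int

Answer: 0.1.1.1 : false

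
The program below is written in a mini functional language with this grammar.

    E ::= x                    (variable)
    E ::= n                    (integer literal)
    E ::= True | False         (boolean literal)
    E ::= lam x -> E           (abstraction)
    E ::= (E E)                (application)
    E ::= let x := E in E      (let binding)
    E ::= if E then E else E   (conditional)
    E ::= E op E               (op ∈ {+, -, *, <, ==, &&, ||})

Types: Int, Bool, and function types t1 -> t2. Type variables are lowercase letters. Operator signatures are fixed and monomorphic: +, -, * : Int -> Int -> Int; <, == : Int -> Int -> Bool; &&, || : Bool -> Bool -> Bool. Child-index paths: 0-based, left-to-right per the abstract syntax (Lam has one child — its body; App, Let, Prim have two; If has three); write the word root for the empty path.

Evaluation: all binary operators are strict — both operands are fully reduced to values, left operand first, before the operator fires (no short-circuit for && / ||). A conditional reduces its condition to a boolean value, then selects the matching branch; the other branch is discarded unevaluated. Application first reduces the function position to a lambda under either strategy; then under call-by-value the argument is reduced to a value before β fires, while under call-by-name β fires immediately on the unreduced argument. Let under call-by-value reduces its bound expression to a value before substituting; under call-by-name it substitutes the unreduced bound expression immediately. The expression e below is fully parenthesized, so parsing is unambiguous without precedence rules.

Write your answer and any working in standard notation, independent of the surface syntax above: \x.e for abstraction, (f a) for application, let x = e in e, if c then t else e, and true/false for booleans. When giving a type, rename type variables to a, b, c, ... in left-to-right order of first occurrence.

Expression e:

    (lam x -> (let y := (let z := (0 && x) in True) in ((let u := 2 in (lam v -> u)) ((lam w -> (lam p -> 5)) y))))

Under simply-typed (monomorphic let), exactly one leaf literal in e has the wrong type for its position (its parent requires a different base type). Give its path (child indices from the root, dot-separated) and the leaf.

Answer: 0.0.0.0 : 0

Working:
  unify Int ~ Bool
  FAIL: mismatch Int ~ Bool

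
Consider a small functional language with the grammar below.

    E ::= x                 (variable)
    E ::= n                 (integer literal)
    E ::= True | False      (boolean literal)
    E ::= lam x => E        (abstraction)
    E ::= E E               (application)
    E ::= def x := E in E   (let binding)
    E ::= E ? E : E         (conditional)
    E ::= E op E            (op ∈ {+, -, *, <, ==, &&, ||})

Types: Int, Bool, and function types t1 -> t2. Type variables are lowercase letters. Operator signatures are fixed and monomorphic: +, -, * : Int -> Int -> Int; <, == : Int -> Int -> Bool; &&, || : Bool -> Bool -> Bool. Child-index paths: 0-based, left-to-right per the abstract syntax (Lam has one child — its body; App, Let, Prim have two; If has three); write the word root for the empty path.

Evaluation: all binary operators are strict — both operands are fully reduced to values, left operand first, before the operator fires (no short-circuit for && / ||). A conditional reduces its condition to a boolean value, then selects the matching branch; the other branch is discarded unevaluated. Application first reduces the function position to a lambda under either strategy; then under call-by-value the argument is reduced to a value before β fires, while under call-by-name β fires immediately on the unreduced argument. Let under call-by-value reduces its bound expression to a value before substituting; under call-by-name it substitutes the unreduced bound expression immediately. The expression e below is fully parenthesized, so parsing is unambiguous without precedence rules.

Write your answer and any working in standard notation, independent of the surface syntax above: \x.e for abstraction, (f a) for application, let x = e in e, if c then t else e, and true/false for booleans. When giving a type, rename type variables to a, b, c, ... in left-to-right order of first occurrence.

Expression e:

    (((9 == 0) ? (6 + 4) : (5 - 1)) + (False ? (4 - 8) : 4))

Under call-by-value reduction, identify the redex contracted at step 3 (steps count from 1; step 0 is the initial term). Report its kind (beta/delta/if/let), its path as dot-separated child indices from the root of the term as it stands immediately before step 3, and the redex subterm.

Answer: delta at 0 : (5 - 1)

Trace:
step 0: ((if (9 == 0) then (6 + 4) else (5 - 1)) + (if false then (4 - 8) else 4))
step 1: [delta@0.0] ((if false then (6 + 4) else (5 - 1)) + (if false then (4 - 8) else 4))
step 2: [if@0] ((5 - 1) + (if false then (4 - 8) else 4))
step 3: [delta@0] (4 + (if false then (4 - 8) else 4))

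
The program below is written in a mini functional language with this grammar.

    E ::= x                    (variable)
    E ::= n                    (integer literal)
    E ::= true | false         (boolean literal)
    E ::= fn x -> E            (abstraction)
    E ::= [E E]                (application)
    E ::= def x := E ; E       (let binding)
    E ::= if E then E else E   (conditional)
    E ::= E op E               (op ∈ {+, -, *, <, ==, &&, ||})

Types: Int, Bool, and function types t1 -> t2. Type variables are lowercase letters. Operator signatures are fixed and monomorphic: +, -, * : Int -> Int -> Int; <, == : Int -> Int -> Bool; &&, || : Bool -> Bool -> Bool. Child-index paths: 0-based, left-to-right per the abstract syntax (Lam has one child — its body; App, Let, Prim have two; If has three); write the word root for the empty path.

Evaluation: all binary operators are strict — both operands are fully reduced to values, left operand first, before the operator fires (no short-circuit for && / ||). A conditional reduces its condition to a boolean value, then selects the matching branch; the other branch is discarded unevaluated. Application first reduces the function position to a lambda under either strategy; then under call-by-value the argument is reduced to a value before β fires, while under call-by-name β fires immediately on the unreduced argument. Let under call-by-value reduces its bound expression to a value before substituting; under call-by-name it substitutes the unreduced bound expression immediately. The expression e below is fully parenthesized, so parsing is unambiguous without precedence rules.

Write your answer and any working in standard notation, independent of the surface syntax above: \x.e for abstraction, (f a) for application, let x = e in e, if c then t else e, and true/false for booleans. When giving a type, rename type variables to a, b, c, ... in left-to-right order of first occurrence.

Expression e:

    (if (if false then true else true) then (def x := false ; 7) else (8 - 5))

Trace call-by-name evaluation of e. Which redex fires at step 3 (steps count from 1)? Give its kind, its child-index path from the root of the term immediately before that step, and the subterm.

Derivation:
step 0: (if (if false then true else true) then (let x = false in 7) else (8 - 5))
step 1: [if@0] (if true then (let x = false in 7) else (8 - 5))
step 2: [if@root] (let x = false in 7)
step 3: [let@root] 7

Answer: let at root : (let x = false in 7)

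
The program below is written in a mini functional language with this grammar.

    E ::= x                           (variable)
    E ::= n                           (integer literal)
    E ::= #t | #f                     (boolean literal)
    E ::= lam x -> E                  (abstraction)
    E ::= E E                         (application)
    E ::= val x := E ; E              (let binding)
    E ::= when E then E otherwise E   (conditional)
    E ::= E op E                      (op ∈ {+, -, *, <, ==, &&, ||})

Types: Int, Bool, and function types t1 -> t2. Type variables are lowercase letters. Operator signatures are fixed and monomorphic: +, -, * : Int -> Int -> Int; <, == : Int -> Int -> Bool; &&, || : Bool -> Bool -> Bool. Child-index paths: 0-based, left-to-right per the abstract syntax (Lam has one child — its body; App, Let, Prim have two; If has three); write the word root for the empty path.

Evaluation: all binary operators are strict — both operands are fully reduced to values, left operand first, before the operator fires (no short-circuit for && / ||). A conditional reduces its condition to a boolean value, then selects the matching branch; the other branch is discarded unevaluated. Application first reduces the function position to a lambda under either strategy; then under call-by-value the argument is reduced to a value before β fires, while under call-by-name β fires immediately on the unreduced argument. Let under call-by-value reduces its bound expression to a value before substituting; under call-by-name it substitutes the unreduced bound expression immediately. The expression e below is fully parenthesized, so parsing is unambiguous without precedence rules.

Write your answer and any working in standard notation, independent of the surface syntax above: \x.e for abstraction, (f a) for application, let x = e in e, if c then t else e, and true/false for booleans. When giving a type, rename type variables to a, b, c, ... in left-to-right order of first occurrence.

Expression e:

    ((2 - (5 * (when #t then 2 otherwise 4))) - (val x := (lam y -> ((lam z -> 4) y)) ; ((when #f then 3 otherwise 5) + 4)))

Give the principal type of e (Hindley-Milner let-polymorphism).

Answer: Int

Trace:
  unify Int ~ Int
  unify Int ~ Int
  unify Bool ~ Bool
  unify Int ~ Int
  unify Int ~ Int
  unify Int ~ Int
  unify Int ~ Int
\z._ : b -> Int
y : a
  unify b -> Int ~ a -> c
  unify b ~ a
  unify Int ~ c
_ _ : Int
\y._ : a -> Int
let x : forall. a -> Int
  unify Bool ~ Bool
  unify Int ~ Int
  unify Int ~ Int
  unify Int ~ Int
  unify Int ~ Int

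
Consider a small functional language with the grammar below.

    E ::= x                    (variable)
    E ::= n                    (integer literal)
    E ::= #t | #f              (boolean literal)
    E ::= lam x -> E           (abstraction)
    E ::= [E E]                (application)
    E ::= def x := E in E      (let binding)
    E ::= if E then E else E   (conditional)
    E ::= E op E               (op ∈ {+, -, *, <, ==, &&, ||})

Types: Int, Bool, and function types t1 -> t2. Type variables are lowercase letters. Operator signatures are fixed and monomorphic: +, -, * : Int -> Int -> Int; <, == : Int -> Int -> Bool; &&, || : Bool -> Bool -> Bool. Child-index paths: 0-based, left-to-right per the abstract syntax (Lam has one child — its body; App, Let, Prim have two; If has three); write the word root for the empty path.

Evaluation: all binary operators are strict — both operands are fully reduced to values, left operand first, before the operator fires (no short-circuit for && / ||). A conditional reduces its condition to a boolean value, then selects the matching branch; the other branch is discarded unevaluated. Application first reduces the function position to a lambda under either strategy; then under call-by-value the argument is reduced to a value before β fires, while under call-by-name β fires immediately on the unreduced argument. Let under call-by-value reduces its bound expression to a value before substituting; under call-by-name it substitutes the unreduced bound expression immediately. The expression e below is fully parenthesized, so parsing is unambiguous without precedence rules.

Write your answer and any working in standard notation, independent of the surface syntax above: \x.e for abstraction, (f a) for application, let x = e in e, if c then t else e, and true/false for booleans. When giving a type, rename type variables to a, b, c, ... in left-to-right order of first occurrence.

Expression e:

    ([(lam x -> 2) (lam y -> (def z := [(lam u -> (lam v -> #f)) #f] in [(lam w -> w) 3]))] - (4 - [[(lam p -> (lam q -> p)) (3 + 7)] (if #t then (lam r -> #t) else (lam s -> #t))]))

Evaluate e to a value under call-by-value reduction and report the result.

Answer: 8

Derivation:
step 0: (((\x.2) (\y.(let z = ((\u.(\v.false)) false) in ((\w.w) 3)))) - (4 - (((\p.(\q.p)) (3 + 7)) (if true then (\r.true) else (\s.true)))))
step 1: [beta@0] (2 - (4 - (((\p.(\q.p)) (3 + 7)) (if true then (\r.true) else (\s.true)))))
step 2: [delta@1.1.0.1] (2 - (4 - (((\p.(\q.p)) 10) (if true then (\r.true) else (\s.true)))))
step 3: [beta@1.1.0] (2 - (4 - ((\q.10) (if true then (\r.true) else (\s.true)))))
step 4: [if@1.1.1] (2 - (4 - ((\q.10) (\r.true))))
step 5: [beta@1.1] (2 - (4 - 10))
step 6: [delta@1] (2 - -6)
step 7: [delta@root] 8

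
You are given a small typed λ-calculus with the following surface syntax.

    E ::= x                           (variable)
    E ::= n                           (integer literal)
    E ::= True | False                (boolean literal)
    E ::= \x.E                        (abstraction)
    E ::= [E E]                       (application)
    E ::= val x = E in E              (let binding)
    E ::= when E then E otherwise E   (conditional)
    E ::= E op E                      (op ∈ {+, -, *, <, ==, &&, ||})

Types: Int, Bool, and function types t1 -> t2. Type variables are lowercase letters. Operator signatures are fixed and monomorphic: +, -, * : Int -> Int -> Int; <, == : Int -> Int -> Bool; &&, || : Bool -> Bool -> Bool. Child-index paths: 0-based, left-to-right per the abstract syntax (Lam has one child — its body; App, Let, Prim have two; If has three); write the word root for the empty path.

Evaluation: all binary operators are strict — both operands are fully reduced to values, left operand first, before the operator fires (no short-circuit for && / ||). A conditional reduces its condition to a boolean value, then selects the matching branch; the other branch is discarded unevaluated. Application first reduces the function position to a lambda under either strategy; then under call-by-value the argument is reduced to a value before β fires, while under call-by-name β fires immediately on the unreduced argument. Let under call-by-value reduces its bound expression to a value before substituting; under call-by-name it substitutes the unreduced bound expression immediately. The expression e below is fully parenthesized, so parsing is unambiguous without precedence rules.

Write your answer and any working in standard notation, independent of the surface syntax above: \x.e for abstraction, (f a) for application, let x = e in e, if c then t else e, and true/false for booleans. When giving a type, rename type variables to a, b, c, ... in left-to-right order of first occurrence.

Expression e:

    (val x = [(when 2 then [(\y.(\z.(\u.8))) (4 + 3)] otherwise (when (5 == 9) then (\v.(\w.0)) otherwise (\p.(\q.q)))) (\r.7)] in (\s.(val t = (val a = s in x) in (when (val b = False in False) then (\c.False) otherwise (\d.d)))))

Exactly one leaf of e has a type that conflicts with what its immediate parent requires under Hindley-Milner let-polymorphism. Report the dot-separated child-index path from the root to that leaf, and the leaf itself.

Trace:
  unify Int ~ Bool
  FAIL: mismatch Int ~ Bool

Answer: 0.0.0 : 2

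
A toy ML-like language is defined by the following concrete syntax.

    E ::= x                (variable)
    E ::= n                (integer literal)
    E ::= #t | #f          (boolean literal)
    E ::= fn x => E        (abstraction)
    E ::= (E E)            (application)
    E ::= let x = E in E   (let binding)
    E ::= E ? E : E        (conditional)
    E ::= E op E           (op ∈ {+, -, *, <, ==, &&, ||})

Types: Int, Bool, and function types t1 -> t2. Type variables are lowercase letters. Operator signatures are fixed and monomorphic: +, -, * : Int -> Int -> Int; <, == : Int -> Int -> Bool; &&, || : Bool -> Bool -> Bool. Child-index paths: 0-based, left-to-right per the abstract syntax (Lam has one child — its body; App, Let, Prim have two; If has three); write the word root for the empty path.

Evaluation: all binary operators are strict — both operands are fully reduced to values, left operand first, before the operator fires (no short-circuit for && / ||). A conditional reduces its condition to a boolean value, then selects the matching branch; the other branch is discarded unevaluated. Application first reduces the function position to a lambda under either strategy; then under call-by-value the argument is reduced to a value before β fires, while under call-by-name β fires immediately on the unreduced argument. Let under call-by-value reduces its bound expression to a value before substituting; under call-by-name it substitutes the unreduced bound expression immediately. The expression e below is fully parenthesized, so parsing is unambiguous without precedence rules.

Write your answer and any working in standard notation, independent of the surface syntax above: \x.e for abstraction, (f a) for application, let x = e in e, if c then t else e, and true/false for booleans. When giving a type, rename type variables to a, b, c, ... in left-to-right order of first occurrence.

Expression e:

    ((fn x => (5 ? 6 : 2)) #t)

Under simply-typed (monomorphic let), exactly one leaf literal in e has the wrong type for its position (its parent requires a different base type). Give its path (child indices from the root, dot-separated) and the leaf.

Working:
  unify Int ~ Bool
  FAIL: mismatch Int ~ Bool

Answer: 0.0.0 : 5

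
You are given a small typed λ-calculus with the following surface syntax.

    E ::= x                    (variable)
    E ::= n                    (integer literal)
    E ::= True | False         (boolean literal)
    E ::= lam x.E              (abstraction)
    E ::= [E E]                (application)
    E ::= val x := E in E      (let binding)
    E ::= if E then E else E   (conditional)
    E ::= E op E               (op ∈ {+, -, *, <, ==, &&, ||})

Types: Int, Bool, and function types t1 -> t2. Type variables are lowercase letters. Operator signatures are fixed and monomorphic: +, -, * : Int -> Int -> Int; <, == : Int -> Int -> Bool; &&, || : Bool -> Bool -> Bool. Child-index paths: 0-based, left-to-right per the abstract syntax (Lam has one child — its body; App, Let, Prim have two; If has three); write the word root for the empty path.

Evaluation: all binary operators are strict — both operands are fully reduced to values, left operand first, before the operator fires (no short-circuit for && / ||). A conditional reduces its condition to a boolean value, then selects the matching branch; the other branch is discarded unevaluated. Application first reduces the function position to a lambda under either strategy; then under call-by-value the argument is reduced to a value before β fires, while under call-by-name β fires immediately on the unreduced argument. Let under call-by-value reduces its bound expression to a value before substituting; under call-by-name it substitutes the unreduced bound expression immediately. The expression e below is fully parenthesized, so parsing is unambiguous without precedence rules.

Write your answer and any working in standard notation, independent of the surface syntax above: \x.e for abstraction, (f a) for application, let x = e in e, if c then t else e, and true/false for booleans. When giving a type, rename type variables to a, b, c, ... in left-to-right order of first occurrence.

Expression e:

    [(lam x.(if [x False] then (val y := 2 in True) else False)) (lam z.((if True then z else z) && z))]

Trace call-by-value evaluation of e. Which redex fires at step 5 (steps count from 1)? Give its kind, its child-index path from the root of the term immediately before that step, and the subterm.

Derivation:
step 0: ((\x.(if (x false) then (let y = 2 in true) else false)) (\z.((if true then z else z) && z)))
step 1: [beta@root] (if ((\z.((if true then z else z) && z)) false) then (let y = 2 in true) else false)
step 2: [beta@0] (if ((if true then false else false) && false) then (let y = 2 in true) else false)
step 3: [if@0.0] (if (false && false) then (let y = 2 in true) else false)
step 4: [delta@0] (if false then (let y = 2 in true) else false)
step 5: [if@root] false

Answer: if at root : (if false then (let y = 2 in true) else false)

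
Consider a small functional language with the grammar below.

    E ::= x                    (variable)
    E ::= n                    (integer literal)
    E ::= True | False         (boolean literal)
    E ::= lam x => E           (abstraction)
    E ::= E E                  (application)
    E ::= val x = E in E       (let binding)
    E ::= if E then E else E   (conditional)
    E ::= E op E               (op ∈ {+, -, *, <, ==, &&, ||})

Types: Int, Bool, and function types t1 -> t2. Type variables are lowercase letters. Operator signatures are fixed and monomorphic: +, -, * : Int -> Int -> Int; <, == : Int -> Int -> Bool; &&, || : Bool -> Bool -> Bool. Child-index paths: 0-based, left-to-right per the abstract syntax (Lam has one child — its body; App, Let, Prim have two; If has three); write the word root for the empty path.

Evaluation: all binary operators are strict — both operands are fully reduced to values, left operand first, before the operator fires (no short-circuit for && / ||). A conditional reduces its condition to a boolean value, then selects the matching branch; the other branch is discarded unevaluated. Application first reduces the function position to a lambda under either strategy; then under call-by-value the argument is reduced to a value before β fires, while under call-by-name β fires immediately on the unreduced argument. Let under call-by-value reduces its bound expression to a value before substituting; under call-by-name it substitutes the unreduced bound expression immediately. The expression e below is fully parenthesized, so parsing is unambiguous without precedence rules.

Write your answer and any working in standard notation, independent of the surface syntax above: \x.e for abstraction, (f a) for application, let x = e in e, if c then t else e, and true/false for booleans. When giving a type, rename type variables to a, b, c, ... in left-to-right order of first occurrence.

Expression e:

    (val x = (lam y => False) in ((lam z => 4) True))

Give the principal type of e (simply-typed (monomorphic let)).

Trace:
\y._ : a -> Bool
let x : a -> Bool
\z._ : b -> Int
  unify b -> Int ~ Bool -> c
  unify b ~ Bool
  unify Int ~ c
_ _ : Int

Answer: Int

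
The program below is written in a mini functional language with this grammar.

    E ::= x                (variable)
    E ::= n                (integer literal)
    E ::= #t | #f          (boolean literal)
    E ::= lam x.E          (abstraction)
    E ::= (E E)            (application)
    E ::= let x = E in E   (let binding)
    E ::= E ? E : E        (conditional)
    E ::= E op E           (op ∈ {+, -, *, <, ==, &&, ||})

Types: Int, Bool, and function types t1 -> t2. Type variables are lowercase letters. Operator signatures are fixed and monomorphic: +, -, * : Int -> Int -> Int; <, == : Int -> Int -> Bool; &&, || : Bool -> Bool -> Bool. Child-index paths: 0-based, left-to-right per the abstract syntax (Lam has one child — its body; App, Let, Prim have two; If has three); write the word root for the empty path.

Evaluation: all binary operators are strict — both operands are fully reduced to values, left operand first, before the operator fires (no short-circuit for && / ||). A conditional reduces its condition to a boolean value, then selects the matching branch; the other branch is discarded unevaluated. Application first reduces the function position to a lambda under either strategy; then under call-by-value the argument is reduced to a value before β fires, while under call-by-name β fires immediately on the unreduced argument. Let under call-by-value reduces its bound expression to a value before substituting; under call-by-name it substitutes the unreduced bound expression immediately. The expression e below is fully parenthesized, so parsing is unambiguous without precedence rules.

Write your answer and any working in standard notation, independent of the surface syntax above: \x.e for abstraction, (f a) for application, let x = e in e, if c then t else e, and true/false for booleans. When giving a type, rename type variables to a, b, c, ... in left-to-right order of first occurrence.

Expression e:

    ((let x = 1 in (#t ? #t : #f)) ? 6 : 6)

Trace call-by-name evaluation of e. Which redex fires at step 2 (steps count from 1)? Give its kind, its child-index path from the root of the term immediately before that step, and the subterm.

Answer: if at 0 : (if true then true else false)

Trace:
step 0: (if (let x = 1 in (if true then true else false)) then 6 else 6)
step 1: [let@0] (if (if true then true else false) then 6 else 6)
step 2: [if@0] (if true then 6 else 6)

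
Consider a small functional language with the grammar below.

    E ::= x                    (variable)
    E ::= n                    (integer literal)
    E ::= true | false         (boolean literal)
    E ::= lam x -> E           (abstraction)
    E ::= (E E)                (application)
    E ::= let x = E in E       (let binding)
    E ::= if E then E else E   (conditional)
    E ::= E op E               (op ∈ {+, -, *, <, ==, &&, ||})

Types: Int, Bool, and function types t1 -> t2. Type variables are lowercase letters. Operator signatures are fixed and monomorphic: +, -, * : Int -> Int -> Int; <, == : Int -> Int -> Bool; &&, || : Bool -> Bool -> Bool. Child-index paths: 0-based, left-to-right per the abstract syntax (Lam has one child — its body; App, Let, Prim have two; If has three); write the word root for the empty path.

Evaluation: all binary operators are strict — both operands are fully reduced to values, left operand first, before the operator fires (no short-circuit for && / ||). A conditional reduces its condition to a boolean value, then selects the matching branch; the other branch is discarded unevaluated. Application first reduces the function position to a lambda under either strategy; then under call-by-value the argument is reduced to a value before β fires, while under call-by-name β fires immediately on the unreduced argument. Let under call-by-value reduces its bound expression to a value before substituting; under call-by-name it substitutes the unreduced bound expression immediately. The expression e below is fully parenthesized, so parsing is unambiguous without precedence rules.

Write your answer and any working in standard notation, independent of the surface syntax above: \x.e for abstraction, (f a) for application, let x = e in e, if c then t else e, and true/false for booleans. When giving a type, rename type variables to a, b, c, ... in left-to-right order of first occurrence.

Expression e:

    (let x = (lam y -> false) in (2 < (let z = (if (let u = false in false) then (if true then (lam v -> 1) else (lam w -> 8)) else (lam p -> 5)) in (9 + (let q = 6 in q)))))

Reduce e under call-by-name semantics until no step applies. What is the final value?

Answer: true

Derivation:
step 0: (let x = (\y.false) in (2 < (let z = (if (let u = false in false) then (if true then (\v.1) else (\w.8)) else (\p.5)) in (9 + (let q = 6 in q)))))
step 1: [let@root] (2 < (let z = (if (let u = false in false) then (if true then (\v.1) else (\w.8)) else (\p.5)) in (9 + (let q = 6 in q))))
step 2: [let@1] (2 < (9 + (let q = 6 in q)))
step 3: [let@1.1] (2 < (9 + 6))
step 4: [delta@1] (2 < 15)
step 5: [delta@root] true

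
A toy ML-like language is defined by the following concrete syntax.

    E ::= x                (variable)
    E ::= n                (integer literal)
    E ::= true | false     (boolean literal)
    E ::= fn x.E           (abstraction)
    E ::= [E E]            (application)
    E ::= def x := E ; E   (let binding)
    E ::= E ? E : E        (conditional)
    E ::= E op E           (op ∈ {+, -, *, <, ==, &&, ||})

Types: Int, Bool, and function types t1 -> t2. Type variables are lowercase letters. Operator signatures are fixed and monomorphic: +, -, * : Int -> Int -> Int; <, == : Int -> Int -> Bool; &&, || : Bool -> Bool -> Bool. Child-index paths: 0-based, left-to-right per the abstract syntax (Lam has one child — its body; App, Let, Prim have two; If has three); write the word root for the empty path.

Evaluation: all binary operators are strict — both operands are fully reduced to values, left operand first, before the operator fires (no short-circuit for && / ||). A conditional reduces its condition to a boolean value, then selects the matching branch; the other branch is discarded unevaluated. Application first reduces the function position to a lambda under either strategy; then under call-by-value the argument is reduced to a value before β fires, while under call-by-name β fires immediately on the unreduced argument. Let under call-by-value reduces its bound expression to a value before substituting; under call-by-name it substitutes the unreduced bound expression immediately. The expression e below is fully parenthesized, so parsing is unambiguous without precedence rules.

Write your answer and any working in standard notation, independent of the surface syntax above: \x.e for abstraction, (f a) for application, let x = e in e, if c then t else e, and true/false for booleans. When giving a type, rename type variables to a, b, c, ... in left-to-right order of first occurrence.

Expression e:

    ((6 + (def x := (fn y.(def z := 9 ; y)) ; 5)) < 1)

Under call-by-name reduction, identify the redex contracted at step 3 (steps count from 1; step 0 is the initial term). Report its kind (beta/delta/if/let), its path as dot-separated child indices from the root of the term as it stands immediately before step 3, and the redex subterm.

Answer: delta at root : (11 < 1)

Working:
step 0: ((6 + (let x = (\y.(let z = 9 in y)) in 5)) < 1)
step 1: [let@0.1] ((6 + 5) < 1)
step 2: [delta@0] (11 < 1)
step 3: [delta@root] false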